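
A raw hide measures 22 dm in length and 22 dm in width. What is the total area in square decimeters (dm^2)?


484 dm^2

Area = length x width
Area = 22 x 22 = 484 dm^2


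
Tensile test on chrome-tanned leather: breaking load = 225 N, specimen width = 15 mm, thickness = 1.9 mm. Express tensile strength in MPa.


7.89 MPa


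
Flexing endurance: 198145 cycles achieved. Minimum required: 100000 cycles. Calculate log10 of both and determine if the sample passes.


log10(198145) = 5.30
log10(100000) = 5.00
Passes: Yes


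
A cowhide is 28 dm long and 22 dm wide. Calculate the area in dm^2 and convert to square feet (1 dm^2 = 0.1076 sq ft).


616 dm^2
66.28 sq ft

Area = 28 x 22 = 616 dm^2
Conversion: 616 x 0.1076 = 66.28 sq ft


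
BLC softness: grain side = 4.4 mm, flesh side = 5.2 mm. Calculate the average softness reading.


Average = (4.4 + 5.2) / 2
Average = 4.80 mm


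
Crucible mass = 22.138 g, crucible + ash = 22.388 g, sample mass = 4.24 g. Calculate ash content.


Ash mass = 22.388 - 22.138 = 0.250 g
Ash% = 0.250 / 4.24 x 100 = 5.90%


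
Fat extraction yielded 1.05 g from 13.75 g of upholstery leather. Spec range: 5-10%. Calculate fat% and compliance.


Fat content = 7.6%
Compliant: Yes

Fat% = 1.05 / 13.75 x 100 = 7.6%
Spec range: 5-10%
Compliant: Yes


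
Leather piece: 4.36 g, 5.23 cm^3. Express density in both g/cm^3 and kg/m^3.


0.834 g/cm^3
834 kg/m^3

Density = 4.36 / 5.23 = 0.834 g/cm^3
Convert: 0.834 x 1000 = 834 kg/m^3


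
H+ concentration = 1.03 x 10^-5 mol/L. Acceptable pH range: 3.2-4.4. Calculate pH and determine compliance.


pH = -log10(1.03 x 10^-5) = 4.99
Range: 3.2 to 4.4
Compliant: No


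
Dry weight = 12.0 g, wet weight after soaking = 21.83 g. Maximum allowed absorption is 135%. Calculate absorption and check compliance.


Absorption = 81.9%
Compliant: Yes


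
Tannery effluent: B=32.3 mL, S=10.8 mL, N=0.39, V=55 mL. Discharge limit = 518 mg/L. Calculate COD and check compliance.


COD = (32.3 - 10.8) x 0.39 x 8000 / 55 = 1219.6 mg/L
Limit: 518 mg/L
Compliant: No


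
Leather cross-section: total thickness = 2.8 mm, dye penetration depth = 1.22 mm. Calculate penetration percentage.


43.6%


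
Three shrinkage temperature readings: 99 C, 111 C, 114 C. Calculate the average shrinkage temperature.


Average = (99 + 111 + 114) / 3
Average = 324 / 3 = 108.0 C


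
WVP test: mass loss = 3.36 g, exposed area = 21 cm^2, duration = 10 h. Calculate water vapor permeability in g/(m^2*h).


WVP = mass_loss / (area x time) x 10000
WVP = 3.36 / (21 x 10) x 10000
WVP = 3.36 / 210 x 10000 = 160.00 g/(m^2*h)


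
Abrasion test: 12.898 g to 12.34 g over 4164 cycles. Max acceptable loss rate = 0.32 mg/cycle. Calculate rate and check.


Rate = 0.134 mg/cycle
Passes: Yes


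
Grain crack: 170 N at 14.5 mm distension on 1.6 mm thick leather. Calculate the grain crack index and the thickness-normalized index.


Crack index = 11.7 N/mm
Normalized index = 7.3 N/mm per mm


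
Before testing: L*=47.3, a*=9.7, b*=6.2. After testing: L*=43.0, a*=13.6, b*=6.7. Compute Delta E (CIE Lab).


dL = 43.0 - 47.3 = -4.3
da = 13.6 - 9.7 = 3.9
db = 6.7 - 6.2 = 0.5
dE = sqrt((-4.3)^2 + (3.9)^2 + (0.5)^2) = 5.83


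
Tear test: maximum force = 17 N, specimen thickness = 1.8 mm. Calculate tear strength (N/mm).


9.4 N/mm


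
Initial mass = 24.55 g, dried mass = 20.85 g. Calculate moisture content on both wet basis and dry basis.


Moisture lost = 24.55 - 20.85 = 3.70 g
Wet basis MC = 3.70 / 24.55 x 100 = 15.1%
Dry basis MC = 3.70 / 20.85 x 100 = 17.7%


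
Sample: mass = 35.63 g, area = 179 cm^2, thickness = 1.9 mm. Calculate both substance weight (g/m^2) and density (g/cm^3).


Substance weight = 1990.5 g/m^2
Density = 1.048 g/cm^3

SW = 35.63 / 179 x 10000 = 1990.5 g/m^2
Volume = 179 x 1.9 / 10 = 34.01 cm^3
Density = 35.63 / 34.01 = 1.048 g/cm^3


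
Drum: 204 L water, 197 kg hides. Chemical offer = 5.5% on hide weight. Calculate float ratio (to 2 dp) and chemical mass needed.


Float ratio = 1.04
Chemical needed = 10.835 kg

Float ratio = 204 / 197 = 1.04
Chemical = 197 x 5.5 / 100 = 10.835 kg


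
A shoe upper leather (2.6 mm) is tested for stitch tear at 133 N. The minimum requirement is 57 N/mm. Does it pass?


STS = 51.2 N/mm
Passes: No

STS = 133 / 2.6 = 51.2 N/mm
Minimum required: 57 N/mm
Passes: No


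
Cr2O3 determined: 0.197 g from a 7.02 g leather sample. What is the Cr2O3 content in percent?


2.81%


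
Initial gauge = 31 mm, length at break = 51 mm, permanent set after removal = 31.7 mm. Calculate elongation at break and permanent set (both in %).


Elongation at break = 64.5%
Permanent set = 2.3%

Elongation at break = (51 - 31) / 31 x 100 = 64.5%
Permanent set = (31.7 - 31) / 31 x 100 = 2.3%


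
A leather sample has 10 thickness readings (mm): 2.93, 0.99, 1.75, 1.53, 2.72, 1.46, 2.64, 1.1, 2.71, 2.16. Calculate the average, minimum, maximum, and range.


Sum = 19.99
Average = 19.99 / 10 = 2.00 mm
Minimum = 0.99 mm
Maximum = 2.93 mm
Range = 2.93 - 0.99 = 1.94 mm


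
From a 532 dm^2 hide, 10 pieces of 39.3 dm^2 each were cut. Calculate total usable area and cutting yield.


Total usable = 10 x 39.3 = 393.0 dm^2
Yield = 393.0 / 532 x 100 = 73.9%


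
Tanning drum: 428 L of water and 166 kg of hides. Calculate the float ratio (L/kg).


Float ratio = water / hide weight
Ratio = 428 / 166 = 2.6


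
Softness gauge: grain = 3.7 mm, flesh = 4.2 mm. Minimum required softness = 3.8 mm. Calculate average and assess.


Average softness = 3.95 mm
Meets requirement: Yes

Average = (3.7 + 4.2) / 2 = 3.95 mm
Minimum = 3.8 mm
Meets requirement: Yes


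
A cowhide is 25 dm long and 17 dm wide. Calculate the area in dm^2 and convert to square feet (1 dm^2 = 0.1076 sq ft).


Area = 25 x 17 = 425 dm^2
Conversion: 425 x 0.1076 = 45.73 sq ft


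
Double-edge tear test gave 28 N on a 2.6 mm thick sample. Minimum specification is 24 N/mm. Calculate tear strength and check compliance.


Tear strength = 28 / 2.6 = 10.8 N/mm
Required minimum = 24 N/mm
Compliant: No


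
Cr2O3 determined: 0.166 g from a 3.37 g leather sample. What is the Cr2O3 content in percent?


Cr2O3% = 0.166 / 3.37 x 100
Cr2O3% = 4.93%


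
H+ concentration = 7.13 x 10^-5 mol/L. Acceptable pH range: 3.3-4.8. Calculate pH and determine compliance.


pH = -log10(7.13 x 10^-5) = 4.15
Range: 3.3 to 4.8
Compliant: Yes


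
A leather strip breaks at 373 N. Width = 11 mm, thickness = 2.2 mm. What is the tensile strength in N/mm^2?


Cross-sectional area = 11 x 2.2 = 24.2 mm^2
Tensile strength = 373 / 24.2 = 15.41 N/mm^2


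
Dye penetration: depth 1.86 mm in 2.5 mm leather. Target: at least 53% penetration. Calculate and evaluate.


Penetration = 74.4%
Meets target: Yes

Penetration = 1.86 / 2.5 x 100 = 74.4%
Target: 53%
Meets target: Yes


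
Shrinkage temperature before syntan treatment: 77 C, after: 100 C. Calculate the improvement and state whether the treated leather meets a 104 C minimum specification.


Improvement = 100 - 77 = 23 C
Spec check: 100 C >= 104 C? No


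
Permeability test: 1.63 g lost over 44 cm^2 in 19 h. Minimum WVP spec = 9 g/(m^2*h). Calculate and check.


WVP = 1.63 / (44 x 19) x 10000 = 19.50 g/(m^2*h)
Minimum: 9 g/(m^2*h)
Meets spec: Yes


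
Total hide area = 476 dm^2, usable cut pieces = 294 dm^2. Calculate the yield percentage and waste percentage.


Yield = 61.8%
Waste = 38.2%

Yield = 294 / 476 x 100 = 61.8%
Waste = 476 - 294 = 182 dm^2
Waste% = 100 - 61.8 = 38.2%


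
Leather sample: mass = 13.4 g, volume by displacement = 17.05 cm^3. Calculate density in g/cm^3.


Density = mass / volume
Density = 13.4 / 17.05 = 0.786 g/cm^3


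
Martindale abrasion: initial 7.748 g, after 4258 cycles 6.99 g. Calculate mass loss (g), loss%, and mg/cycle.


Loss = 7.748 - 6.99 = 0.758 g
Loss% = 0.758 / 7.748 x 100 = 9.78%
Rate = 0.758 / 4258 x 1000 = 0.178 mg/cycle


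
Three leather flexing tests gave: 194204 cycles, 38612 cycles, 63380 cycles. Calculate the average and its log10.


Average = (194204 + 38612 + 63380) / 3 = 98732 cycles
log10(98732) = 4.99


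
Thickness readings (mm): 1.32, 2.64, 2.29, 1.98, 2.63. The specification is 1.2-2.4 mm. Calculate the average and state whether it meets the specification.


Sum = 10.86
Average = 10.86 / 5 = 2.17 mm
Specification range: 1.2 to 2.4 mm
Within spec: Yes


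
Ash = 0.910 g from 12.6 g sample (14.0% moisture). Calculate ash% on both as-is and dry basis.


As-is ash = 7.22%
Dry-basis ash = 8.40%

As-is ash% = 0.910 / 12.6 x 100 = 7.22%
Dry mass = 12.6 x (100 - 14.0) / 100 = 10.836 g
Dry-basis ash% = 0.910 / 10.836 x 100 = 8.40%


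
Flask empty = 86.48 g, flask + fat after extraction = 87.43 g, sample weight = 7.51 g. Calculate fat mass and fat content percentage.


Fat mass = 0.95 g
Fat content = 12.6%

Fat mass = 87.43 - 86.48 = 0.95 g
Fat% = 0.95 / 7.51 x 100 = 12.6%


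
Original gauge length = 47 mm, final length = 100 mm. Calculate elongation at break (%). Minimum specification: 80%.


Elongation = 112.8%
Meets spec: Yes

Extension = 100 - 47 = 53 mm
Elongation = 53 / 47 x 100 = 112.8%
Minimum required: 80%
Meets specification: Yes


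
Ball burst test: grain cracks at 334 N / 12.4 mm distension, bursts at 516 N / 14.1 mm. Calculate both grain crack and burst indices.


Crack index = 26.9 N/mm
Burst index = 36.6 N/mm

Crack index = 334 / 12.4 = 26.9 N/mm
Burst index = 516 / 14.1 = 36.6 N/mm


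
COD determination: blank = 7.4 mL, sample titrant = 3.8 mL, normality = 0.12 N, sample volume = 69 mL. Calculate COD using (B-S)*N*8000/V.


COD = (7.4 - 3.8) x 0.12 x 8000 / 69
COD = 3.6 x 0.12 x 8000 / 69
COD = 50.1 mg/L


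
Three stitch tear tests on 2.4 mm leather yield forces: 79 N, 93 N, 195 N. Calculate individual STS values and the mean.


STS1 = 79 / 2.4 = 32.9 N/mm
STS2 = 93 / 2.4 = 38.8 N/mm
STS3 = 195 / 2.4 = 81.3 N/mm
Mean = (32.9 + 38.8 + 81.3) / 3 = 51.0 N/mm


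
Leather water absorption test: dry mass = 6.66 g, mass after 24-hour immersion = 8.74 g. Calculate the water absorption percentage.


Water absorbed = 8.74 - 6.66 = 2.08 g
WA% = 2.08 / 6.66 x 100 = 31.2%


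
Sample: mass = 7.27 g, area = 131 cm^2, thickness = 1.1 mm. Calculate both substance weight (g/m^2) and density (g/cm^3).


SW = 7.27 / 131 x 10000 = 555.0 g/m^2
Volume = 131 x 1.1 / 10 = 14.41 cm^3
Density = 7.27 / 14.41 = 0.505 g/cm^3


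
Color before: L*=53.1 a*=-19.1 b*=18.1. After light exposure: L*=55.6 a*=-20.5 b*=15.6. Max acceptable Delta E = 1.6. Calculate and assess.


dL = 2.5, da = -1.4, db = -2.5
dE = sqrt((2.5)^2 + (-1.4)^2 + (-2.5)^2) = 3.80
Max = 1.6
Passes: No


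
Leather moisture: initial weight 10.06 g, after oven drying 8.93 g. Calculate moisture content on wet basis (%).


11.2%


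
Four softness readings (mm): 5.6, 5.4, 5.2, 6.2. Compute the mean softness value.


5.60 mm

Sum = 5.6 + 5.4 + 5.2 + 6.2
Mean = 22.4 / 4 = 5.60 mm


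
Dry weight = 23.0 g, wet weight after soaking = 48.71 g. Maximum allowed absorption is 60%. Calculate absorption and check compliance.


WA = (48.71 - 23.0) / 23.0 x 100 = 111.8%
Maximum allowed: 60%
Compliant: No


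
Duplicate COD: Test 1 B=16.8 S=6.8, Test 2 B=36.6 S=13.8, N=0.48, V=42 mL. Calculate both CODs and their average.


COD1 = 914.3 mg/L
COD2 = 2084.6 mg/L
Average = 1499.5 mg/L


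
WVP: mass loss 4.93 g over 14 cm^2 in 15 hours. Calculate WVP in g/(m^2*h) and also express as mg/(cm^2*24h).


WVP = 4.93 / (14 x 15) x 10000 = 234.76 g/(m^2*h)
Mass loss in mg = 4.93 x 1000 = 4930 mg
Per cm^2 per 24h in mg: 4930 x 24 / (14 x 15) = 118320 / 210 = 563.43 mg/(cm^2*24h)


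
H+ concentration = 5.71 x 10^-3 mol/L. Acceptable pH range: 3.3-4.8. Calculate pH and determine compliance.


pH = 2.24
Compliant: No


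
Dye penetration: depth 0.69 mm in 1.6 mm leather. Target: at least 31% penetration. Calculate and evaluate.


Penetration = 0.69 / 1.6 x 100 = 43.1%
Target: 31%
Meets target: Yes


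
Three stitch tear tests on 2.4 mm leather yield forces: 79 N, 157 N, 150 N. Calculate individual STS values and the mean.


STS1 = 79 / 2.4 = 32.9 N/mm
STS2 = 157 / 2.4 = 65.4 N/mm
STS3 = 150 / 2.4 = 62.5 N/mm
Mean = (32.9 + 65.4 + 62.5) / 3 = 53.6 N/mm


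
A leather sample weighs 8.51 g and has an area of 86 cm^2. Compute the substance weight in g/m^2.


989.5 g/m^2

Substance weight = mass / area x 10000
SW = 8.51 / 86 x 10000
SW = 989.5 g/m^2


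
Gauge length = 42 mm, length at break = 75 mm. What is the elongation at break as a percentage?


78.6%

Extension = 75 - 42 = 33 mm
Elongation = 33 / 42 x 100 = 78.6%


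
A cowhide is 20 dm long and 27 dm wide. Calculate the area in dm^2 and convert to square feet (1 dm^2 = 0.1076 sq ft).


Area = 20 x 27 = 540 dm^2
Conversion: 540 x 0.1076 = 58.10 sq ft


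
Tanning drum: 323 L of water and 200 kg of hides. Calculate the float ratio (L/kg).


Float ratio = water / hide weight
Ratio = 323 / 200 = 1.6


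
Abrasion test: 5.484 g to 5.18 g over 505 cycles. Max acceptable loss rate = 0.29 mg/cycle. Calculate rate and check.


Rate = 0.602 mg/cycle
Passes: No


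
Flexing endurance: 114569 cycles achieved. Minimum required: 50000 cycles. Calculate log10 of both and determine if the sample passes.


log10(114569) = 5.06
log10(50000) = 4.70
Passes: Yes


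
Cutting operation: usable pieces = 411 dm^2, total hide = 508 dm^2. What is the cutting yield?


Yield = usable / total x 100
Yield = 411 / 508 x 100 = 80.9%


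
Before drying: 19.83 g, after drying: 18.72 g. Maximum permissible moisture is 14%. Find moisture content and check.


Moisture content = 5.6%
Acceptable: Yes

MC = (19.83 - 18.72) / 19.83 x 100 = 5.6%
Maximum: 14%
Acceptable: Yes


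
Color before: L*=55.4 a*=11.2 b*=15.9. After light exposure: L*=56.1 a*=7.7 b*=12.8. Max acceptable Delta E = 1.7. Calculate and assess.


Delta E = 4.73
Passes: No

dL = 0.7, da = -3.5, db = -3.1
dE = sqrt((0.7)^2 + (-3.5)^2 + (-3.1)^2) = 4.73
Max = 1.7
Passes: No


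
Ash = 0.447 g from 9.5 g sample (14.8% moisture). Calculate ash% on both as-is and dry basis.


As-is ash% = 0.447 / 9.5 x 100 = 4.71%
Dry mass = 9.5 x (100 - 14.8) / 100 = 8.094 g
Dry-basis ash% = 0.447 / 8.094 x 100 = 5.52%


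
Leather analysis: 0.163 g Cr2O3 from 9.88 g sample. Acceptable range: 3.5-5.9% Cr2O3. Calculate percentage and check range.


Cr2O3 = 1.65%
Within range: No

Cr2O3% = 0.163 / 9.88 x 100 = 1.65%
Acceptable range: 3.5 to 5.9%
Within range: No


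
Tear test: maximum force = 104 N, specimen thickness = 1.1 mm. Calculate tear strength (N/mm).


Tear strength = force / thickness
Tear = 104 / 1.1 = 94.5 N/mm


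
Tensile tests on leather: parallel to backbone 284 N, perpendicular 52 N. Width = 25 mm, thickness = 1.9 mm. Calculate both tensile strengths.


Parallel = 5.98 N/mm^2
Perpendicular = 1.09 N/mm^2


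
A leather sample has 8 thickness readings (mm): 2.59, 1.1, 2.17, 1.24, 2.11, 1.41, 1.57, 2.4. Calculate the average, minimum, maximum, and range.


Average = 1.82 mm
Min = 1.1 mm
Max = 2.59 mm
Range = 1.49 mm


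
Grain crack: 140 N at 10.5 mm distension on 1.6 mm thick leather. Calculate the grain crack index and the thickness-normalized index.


Crack index = 13.3 N/mm
Normalized index = 8.3 N/mm per mm

Crack index = 140 / 10.5 = 13.3 N/mm
Normalized = 13.3 / 1.6 = 8.3 N/mm per mm


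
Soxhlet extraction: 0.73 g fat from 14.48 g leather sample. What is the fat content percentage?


Fat content = 0.73 / 14.48 x 100
Fat = 5.0%


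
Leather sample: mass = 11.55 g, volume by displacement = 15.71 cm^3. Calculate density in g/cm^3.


0.735 g/cm^3

Density = mass / volume
Density = 11.55 / 15.71 = 0.735 g/cm^3


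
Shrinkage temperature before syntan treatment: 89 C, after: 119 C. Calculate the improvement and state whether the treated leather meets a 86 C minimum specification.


Improvement = 119 - 89 = 30 C
Spec check: 119 C >= 86 C? Yes


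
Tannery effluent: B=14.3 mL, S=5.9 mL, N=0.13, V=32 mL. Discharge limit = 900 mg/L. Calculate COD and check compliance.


COD = 273.0 mg/L
Compliant: Yes

COD = (14.3 - 5.9) x 0.13 x 8000 / 32 = 273.0 mg/L
Limit: 900 mg/L
Compliant: Yes


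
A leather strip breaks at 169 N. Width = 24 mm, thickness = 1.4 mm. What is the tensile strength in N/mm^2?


Cross-sectional area = 24 x 1.4 = 33.6 mm^2
Tensile strength = 169 / 33.6 = 5.03 N/mm^2


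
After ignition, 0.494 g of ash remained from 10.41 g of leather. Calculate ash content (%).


Ash% = 0.494 / 10.41 x 100
Ash% = 4.75%


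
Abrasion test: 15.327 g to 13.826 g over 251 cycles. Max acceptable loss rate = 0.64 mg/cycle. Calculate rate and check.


Loss = 15.327 - 13.826 = 1.501 g
Rate = 1.501 g / 251 cycles x 1000 = 5.980 mg/cycle
Max = 0.64 mg/cycle
Passes: No


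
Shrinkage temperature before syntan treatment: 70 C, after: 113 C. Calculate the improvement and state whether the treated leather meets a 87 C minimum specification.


Improvement = 113 - 70 = 43 C
Spec check: 113 C >= 87 C? Yes


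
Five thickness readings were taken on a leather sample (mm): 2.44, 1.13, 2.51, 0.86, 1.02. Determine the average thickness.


Sum = 2.44 + 1.13 + 2.51 + 0.86 + 1.02 = 7.96
Average = 7.96 / 5 = 1.59 mm


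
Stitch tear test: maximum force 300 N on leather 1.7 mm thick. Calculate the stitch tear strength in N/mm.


176.5 N/mm

Stitch tear strength = force / thickness
STS = 300 / 1.7 = 176.5 N/mm


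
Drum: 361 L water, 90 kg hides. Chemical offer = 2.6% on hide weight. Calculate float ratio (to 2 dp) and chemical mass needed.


Float ratio = 361 / 90 = 4.01
Chemical = 90 x 2.6 / 100 = 2.34 kg


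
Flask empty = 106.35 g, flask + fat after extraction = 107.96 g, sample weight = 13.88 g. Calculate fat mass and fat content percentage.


Fat mass = 1.61 g
Fat content = 11.6%

Fat mass = 107.96 - 106.35 = 1.61 g
Fat% = 1.61 / 13.88 x 100 = 11.6%


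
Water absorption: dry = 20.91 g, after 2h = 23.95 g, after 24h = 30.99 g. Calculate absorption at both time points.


WA (2h) = (23.95 - 20.91) / 20.91 x 100 = 14.5%
WA (24h) = (30.99 - 20.91) / 20.91 x 100 = 48.2%


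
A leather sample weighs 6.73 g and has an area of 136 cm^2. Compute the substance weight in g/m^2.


494.9 g/m^2


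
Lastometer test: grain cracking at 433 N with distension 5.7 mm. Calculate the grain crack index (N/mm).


76.0 N/mm


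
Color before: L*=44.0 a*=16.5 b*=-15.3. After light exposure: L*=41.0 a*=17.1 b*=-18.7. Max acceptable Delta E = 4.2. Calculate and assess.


Delta E = 4.57
Passes: No

dL = -3.0, da = 0.6, db = -3.4
dE = sqrt((-3.0)^2 + (0.6)^2 + (-3.4)^2) = 4.57
Max = 4.2
Passes: No


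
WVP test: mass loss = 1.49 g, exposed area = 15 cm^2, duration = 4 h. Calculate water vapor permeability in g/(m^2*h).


248.33 g/(m^2*h)


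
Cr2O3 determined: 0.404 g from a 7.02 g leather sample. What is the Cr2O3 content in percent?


Cr2O3% = 0.404 / 7.02 x 100
Cr2O3% = 5.75%


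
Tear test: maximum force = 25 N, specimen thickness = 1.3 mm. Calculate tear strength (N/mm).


19.2 N/mm


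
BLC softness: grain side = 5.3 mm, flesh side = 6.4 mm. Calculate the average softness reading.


Average = (5.3 + 6.4) / 2
Average = 5.85 mm


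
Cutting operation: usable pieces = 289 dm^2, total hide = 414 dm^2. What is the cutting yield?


Yield = usable / total x 100
Yield = 289 / 414 x 100 = 69.8%


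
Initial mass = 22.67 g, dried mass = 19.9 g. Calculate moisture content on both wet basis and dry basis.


Moisture lost = 22.67 - 19.9 = 2.77 g
Wet basis MC = 2.77 / 22.67 x 100 = 12.2%
Dry basis MC = 2.77 / 19.9 x 100 = 13.9%


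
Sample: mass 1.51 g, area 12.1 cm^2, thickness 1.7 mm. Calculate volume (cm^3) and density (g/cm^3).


Volume = 2.057 cm^3
Density = 0.734 g/cm^3

Thickness in cm = 1.7 / 10 = 0.17 cm
Volume = 12.1 x 0.17 = 2.057 cm^3
Density = 1.51 / 2.057 = 0.734 g/cm^3


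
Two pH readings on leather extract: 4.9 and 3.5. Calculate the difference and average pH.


Difference = 1.4
Average pH = 4.20


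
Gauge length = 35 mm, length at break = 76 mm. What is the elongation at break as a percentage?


Extension = 76 - 35 = 41 mm
Elongation = 41 / 35 x 100 = 117.1%


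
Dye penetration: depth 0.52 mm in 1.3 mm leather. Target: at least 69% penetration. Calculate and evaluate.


Penetration = 0.52 / 1.3 x 100 = 40.0%
Target: 69%
Meets target: No


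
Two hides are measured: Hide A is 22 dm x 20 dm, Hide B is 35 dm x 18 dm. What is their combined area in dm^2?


1070 dm^2

Hide A area = 22 x 20 = 440 dm^2
Hide B area = 35 x 18 = 630 dm^2
Total = 440 + 630 = 1070 dm^2


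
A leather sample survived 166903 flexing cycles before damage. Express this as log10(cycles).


log10(166903) = 5.22


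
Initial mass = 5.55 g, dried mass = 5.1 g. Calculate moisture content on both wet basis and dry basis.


Moisture lost = 5.55 - 5.1 = 0.45 g
Wet basis MC = 0.45 / 5.55 x 100 = 8.1%
Dry basis MC = 0.45 / 5.1 x 100 = 8.8%


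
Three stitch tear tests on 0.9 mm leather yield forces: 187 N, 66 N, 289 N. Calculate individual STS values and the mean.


STS1 = 207.8 N/mm
STS2 = 73.3 N/mm
STS3 = 321.1 N/mm
Mean = 200.7 N/mm

STS1 = 187 / 0.9 = 207.8 N/mm
STS2 = 66 / 0.9 = 73.3 N/mm
STS3 = 289 / 0.9 = 321.1 N/mm
Mean = (207.8 + 73.3 + 321.1) / 3 = 200.7 N/mm


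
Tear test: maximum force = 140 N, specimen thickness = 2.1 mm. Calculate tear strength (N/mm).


Tear strength = force / thickness
Tear = 140 / 2.1 = 66.7 N/mm


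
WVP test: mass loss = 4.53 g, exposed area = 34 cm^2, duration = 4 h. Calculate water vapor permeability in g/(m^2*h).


WVP = mass_loss / (area x time) x 10000
WVP = 4.53 / (34 x 4) x 10000
WVP = 4.53 / 136 x 10000 = 333.09 g/(m^2*h)


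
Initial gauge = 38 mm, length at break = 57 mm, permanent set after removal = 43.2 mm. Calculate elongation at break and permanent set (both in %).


Elongation at break = 50.0%
Permanent set = 13.7%

Elongation at break = (57 - 38) / 38 x 100 = 50.0%
Permanent set = (43.2 - 38) / 38 x 100 = 13.7%


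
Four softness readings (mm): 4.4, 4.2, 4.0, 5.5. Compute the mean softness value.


4.53 mm


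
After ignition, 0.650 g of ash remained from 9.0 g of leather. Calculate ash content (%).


Ash% = 0.650 / 9.0 x 100
Ash% = 7.22%


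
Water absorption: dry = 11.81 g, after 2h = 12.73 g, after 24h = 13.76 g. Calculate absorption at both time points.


WA (2h) = (12.73 - 11.81) / 11.81 x 100 = 7.8%
WA (24h) = (13.76 - 11.81) / 11.81 x 100 = 16.5%


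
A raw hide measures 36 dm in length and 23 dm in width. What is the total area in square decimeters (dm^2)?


Area = length x width
Area = 36 x 23 = 828 dm^2


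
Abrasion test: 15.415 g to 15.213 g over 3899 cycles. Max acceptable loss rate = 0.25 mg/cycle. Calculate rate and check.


Rate = 0.052 mg/cycle
Passes: Yes

Loss = 15.415 - 15.213 = 0.202 g
Rate = 0.202 g / 3899 cycles x 1000 = 0.052 mg/cycle
Max = 0.25 mg/cycle
Passes: Yes


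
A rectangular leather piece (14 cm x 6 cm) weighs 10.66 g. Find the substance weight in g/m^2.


Area = 14 x 6 = 84 cm^2
SW = 10.66 / 84 x 10000 = 1269.0 g/m^2


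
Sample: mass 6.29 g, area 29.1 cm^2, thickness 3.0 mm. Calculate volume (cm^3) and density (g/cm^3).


Volume = 8.730 cm^3
Density = 0.721 g/cm^3


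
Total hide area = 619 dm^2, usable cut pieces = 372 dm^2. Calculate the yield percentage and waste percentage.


Yield = 372 / 619 x 100 = 60.1%
Waste = 619 - 372 = 247 dm^2
Waste% = 100 - 60.1 = 39.9%


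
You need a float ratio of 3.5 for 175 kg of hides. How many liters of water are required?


612.5 L


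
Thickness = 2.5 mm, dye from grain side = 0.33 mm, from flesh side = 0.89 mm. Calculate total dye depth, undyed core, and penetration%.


Total dyed = 0.33 + 0.89 = 1.22 mm
Undyed core = 2.5 - 1.22 = 1.28 mm
Penetration = 1.22 / 2.5 x 100 = 48.8%


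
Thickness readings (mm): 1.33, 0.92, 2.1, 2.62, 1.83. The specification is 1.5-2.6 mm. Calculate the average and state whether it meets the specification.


Sum = 8.80
Average = 8.80 / 5 = 1.76 mm
Specification range: 1.5 to 2.6 mm
Within spec: Yes


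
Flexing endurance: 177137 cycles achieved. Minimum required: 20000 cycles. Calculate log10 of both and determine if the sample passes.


Achieved: log10 = 5.25
Required: log10 = 4.30
Passes: Yes


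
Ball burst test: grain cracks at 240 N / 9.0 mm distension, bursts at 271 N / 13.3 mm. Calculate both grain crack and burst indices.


Crack index = 240 / 9.0 = 26.7 N/mm
Burst index = 271 / 13.3 = 20.4 N/mm


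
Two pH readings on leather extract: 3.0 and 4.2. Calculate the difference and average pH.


Difference = |3.0 - 4.2| = 1.2
Average = (3.0 + 4.2) / 2 = 3.60


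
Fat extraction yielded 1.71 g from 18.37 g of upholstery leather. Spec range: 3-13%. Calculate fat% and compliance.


Fat% = 1.71 / 18.37 x 100 = 9.3%
Spec range: 3-13%
Compliant: Yes


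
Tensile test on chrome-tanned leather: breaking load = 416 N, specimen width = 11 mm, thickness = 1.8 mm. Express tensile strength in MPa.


Cross-section = 11 x 1.8 = 19.8 mm^2
TS = 416 / 19.8 = 21.01 MPa
(1 N/mm^2 = 1 MPa)


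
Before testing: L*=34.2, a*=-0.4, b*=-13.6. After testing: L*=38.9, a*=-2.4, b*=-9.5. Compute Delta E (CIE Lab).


dL = 38.9 - 34.2 = 4.7
da = -2.4 - (-0.4) = -2.0
db = -9.5 - (-13.6) = 4.1
dE = sqrt((4.7)^2 + (-2.0)^2 + (4.1)^2) = 6.55


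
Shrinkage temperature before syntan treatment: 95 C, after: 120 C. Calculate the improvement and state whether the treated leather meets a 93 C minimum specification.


Improvement = 25 C
Meets 93 C spec: Yes

Improvement = 120 - 95 = 25 C
Spec check: 120 C >= 93 C? Yes


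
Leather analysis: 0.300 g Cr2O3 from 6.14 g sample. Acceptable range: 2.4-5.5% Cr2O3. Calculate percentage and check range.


Cr2O3% = 0.300 / 6.14 x 100 = 4.89%
Acceptable range: 2.4 to 5.5%
Within range: Yes


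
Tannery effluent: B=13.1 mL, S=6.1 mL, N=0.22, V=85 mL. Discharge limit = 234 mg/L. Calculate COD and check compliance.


COD = (13.1 - 6.1) x 0.22 x 8000 / 85 = 144.9 mg/L
Limit: 234 mg/L
Compliant: Yes


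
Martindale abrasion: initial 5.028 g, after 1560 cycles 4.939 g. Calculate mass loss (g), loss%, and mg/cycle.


Mass loss = 0.089 g
Loss = 1.77%
Rate = 0.057 mg/cycle

Loss = 5.028 - 4.939 = 0.089 g
Loss% = 0.089 / 5.028 x 100 = 1.77%
Rate = 0.089 / 1560 x 1000 = 0.057 mg/cycle


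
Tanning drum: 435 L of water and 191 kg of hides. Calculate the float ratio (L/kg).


Float ratio = water / hide weight
Ratio = 435 / 191 = 2.3


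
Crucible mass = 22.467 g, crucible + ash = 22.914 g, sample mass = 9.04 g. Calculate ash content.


Ash mass = 22.914 - 22.467 = 0.447 g
Ash% = 0.447 / 9.04 x 100 = 4.94%


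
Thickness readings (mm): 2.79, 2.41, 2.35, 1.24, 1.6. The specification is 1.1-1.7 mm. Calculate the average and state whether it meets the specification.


Sum = 10.39
Average = 10.39 / 5 = 2.08 mm
Specification range: 1.1 to 1.7 mm
Within spec: No


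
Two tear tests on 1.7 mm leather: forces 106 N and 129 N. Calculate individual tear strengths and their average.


Tear 1 = 62.4 N/mm
Tear 2 = 75.9 N/mm
Average = 69.2 N/mm

Tear 1 = 106 / 1.7 = 62.4 N/mm
Tear 2 = 129 / 1.7 = 75.9 N/mm
Average = (62.4 + 75.9) / 2 = 69.2 N/mm


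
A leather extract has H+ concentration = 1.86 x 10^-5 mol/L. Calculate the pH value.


pH = 4.73

pH = -log10[H+]
pH = -log10(1.86 x 10^-5) = 4.73


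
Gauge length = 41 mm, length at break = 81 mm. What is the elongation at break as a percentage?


Extension = 81 - 41 = 40 mm
Elongation = 40 / 41 x 100 = 97.6%


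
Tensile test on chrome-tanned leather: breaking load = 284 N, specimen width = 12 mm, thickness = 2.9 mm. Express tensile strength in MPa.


8.16 MPa


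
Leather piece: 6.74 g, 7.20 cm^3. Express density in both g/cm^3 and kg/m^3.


Density = 6.74 / 7.20 = 0.936 g/cm^3
Convert: 0.936 x 1000 = 936 kg/m^3


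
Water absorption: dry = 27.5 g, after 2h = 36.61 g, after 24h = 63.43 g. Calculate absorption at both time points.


WA (2h) = (36.61 - 27.5) / 27.5 x 100 = 33.1%
WA (24h) = (63.43 - 27.5) / 27.5 x 100 = 130.7%


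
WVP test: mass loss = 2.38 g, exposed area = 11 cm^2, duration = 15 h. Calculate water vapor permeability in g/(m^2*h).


144.24 g/(m^2*h)

WVP = mass_loss / (area x time) x 10000
WVP = 2.38 / (11 x 15) x 10000
WVP = 2.38 / 165 x 10000 = 144.24 g/(m^2*h)


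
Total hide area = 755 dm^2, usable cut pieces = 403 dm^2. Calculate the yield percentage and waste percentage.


Yield = 53.4%
Waste = 46.6%

Yield = 403 / 755 x 100 = 53.4%
Waste = 755 - 403 = 352 dm^2
Waste% = 100 - 53.4 = 46.6%


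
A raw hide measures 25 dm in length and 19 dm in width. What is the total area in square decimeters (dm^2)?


475 dm^2


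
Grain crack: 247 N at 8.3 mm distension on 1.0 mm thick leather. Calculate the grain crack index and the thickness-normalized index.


Crack index = 29.8 N/mm
Normalized index = 29.8 N/mm per mm

Crack index = 247 / 8.3 = 29.8 N/mm
Normalized = 29.8 / 1.0 = 29.8 N/mm per mm


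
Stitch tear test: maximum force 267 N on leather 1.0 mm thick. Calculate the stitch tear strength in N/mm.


267.0 N/mm

Stitch tear strength = force / thickness
STS = 267 / 1.0 = 267.0 N/mm


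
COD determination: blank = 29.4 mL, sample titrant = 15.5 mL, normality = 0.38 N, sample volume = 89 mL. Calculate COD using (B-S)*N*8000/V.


COD = (29.4 - 15.5) x 0.38 x 8000 / 89
COD = 13.9 x 0.38 x 8000 / 89
COD = 474.8 mg/L


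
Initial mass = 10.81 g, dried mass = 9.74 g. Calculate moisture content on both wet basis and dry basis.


Moisture lost = 10.81 - 9.74 = 1.07 g
Wet basis MC = 1.07 / 10.81 x 100 = 9.9%
Dry basis MC = 1.07 / 9.74 x 100 = 11.0%


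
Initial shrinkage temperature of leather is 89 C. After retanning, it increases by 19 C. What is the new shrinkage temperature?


New Ts = 89 + 19 = 108 C


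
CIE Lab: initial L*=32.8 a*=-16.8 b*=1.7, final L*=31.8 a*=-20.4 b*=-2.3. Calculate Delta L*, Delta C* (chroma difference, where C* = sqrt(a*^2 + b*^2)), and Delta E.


Delta L* = 31.8 - 32.8 = -1.0
C1* = sqrt((-16.8)^2 + (1.7)^2) = 16.886
C2* = sqrt((-20.4)^2 + (-2.3)^2) = 20.529
Delta C* = 20.529 - 16.886 = 3.64
Delta E = sqrt((-1.0)^2 + (-3.6)^2 + (-4.0)^2) = 5.47


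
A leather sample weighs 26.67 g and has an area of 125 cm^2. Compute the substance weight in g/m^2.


Substance weight = mass / area x 10000
SW = 26.67 / 125 x 10000
SW = 2133.6 g/m^2


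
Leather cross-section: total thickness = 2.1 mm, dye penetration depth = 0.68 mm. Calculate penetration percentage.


32.4%

Penetration% = 0.68 / 2.1 x 100
Penetration = 32.4%


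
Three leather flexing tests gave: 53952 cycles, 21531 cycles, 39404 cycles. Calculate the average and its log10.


Average = 38296 cycles
log10 = 4.58

Average = (53952 + 21531 + 39404) / 3 = 38296 cycles
log10(38296) = 4.58


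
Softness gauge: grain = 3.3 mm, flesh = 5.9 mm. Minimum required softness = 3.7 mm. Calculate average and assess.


Average softness = 4.60 mm
Meets requirement: Yes

Average = (3.3 + 5.9) / 2 = 4.60 mm
Minimum = 3.7 mm
Meets requirement: Yes


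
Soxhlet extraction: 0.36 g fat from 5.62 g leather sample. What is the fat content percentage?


Fat content = 0.36 / 5.62 x 100
Fat = 6.4%


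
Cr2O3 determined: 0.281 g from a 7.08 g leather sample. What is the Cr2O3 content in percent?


Cr2O3% = 0.281 / 7.08 x 100
Cr2O3% = 3.97%


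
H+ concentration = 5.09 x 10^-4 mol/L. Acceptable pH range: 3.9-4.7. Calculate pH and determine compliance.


pH = -log10(5.09 x 10^-4) = 3.29
Range: 3.9 to 4.7
Compliant: No


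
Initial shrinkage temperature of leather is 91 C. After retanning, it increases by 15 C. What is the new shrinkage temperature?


106 C


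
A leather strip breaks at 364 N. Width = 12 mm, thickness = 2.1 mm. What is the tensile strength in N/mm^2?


14.44 N/mm^2


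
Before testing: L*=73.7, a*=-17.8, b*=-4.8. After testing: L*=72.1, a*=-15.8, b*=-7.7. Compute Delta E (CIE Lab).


dL = 72.1 - 73.7 = -1.6
da = -15.8 - (-17.8) = 2.0
db = -7.7 - (-4.8) = -2.9
dE = sqrt((-1.6)^2 + (2.0)^2 + (-2.9)^2) = 3.87


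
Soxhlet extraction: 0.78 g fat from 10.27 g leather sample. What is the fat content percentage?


7.6%


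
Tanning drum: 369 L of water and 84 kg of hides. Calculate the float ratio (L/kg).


Float ratio = water / hide weight
Ratio = 369 / 84 = 4.4


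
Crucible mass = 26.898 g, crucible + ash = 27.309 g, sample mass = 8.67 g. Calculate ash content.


Ash mass = 0.411 g
Ash content = 4.74%


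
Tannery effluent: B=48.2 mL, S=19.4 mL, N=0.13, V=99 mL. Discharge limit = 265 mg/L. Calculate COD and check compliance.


COD = 302.5 mg/L
Compliant: No

COD = (48.2 - 19.4) x 0.13 x 8000 / 99 = 302.5 mg/L
Limit: 265 mg/L
Compliant: No


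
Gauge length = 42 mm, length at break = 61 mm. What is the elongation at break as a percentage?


Extension = 61 - 42 = 19 mm
Elongation = 19 / 42 x 100 = 45.2%


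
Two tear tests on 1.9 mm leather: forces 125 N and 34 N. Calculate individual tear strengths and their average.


Tear 1 = 65.8 N/mm
Tear 2 = 17.9 N/mm
Average = 41.9 N/mm

Tear 1 = 125 / 1.9 = 65.8 N/mm
Tear 2 = 34 / 1.9 = 17.9 N/mm
Average = (65.8 + 17.9) / 2 = 41.9 N/mm


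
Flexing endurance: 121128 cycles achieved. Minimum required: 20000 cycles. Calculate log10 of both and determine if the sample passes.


Achieved: log10 = 5.08
Required: log10 = 4.30
Passes: Yes

log10(121128) = 5.08
log10(20000) = 4.30
Passes: Yes


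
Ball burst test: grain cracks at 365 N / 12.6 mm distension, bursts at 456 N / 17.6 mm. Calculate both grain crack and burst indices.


Crack index = 365 / 12.6 = 29.0 N/mm
Burst index = 456 / 17.6 = 25.9 N/mm


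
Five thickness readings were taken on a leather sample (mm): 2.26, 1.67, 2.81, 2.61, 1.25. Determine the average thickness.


2.12 mm

Sum = 2.26 + 1.67 + 2.81 + 2.61 + 1.25 = 10.60
Average = 10.60 / 5 = 2.12 mm


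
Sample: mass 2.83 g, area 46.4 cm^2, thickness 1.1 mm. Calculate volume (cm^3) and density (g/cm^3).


Thickness in cm = 1.1 / 10 = 0.11 cm
Volume = 46.4 x 0.11 = 5.104 cm^3
Density = 2.83 / 5.104 = 0.554 g/cm^3


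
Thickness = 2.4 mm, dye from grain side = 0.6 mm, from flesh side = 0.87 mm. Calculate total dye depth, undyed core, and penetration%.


Total dyed = 0.6 + 0.87 = 1.47 mm
Undyed core = 2.4 - 1.47 = 0.93 mm
Penetration = 1.47 / 2.4 x 100 = 61.3%


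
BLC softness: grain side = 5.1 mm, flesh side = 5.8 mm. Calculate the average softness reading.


5.45 mm

Average = (5.1 + 5.8) / 2
Average = 5.45 mm


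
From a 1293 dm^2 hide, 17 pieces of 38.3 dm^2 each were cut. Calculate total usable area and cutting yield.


Usable area = 651.1 dm^2
Yield = 50.4%

Total usable = 17 x 38.3 = 651.1 dm^2
Yield = 651.1 / 1293 x 100 = 50.4%


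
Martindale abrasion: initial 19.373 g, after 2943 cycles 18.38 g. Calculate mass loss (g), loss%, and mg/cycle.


Loss = 19.373 - 18.38 = 0.993 g
Loss% = 0.993 / 19.373 x 100 = 5.13%
Rate = 0.993 / 2943 x 1000 = 0.337 mg/cycle


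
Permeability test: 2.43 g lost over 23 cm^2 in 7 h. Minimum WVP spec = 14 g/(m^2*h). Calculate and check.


WVP = 150.93 g/(m^2*h)
Meets specification: Yes

WVP = 2.43 / (23 x 7) x 10000 = 150.93 g/(m^2*h)
Minimum: 14 g/(m^2*h)
Meets spec: Yes


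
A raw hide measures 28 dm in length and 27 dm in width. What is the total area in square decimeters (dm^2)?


756 dm^2

Area = length x width
Area = 28 x 27 = 756 dm^2


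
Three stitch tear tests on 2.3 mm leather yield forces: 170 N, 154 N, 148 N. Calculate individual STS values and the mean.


STS1 = 73.9 N/mm
STS2 = 67.0 N/mm
STS3 = 64.3 N/mm
Mean = 68.4 N/mm

STS1 = 170 / 2.3 = 73.9 N/mm
STS2 = 154 / 2.3 = 67.0 N/mm
STS3 = 148 / 2.3 = 64.3 N/mm
Mean = (73.9 + 67.0 + 64.3) / 3 = 68.4 N/mm


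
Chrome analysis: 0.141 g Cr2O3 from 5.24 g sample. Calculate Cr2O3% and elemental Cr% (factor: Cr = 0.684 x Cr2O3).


Cr2O3% = 0.141 / 5.24 x 100 = 2.69%
Cr% = 2.69 x 0.684 = 1.84%


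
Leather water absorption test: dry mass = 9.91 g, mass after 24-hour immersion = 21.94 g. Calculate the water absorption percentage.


121.4%

Water absorbed = 21.94 - 9.91 = 12.03 g
WA% = 12.03 / 9.91 x 100 = 121.4%


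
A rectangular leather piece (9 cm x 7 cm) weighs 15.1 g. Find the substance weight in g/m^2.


Area = 9 x 7 = 63 cm^2
SW = 15.1 / 63 x 10000 = 2396.8 g/m^2


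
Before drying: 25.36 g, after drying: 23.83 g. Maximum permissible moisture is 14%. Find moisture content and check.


MC = (25.36 - 23.83) / 25.36 x 100 = 6.0%
Maximum: 14%
Acceptable: Yes


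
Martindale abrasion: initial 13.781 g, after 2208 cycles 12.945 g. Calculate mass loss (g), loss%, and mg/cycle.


Mass loss = 0.836 g
Loss = 6.07%
Rate = 0.379 mg/cycle

Loss = 13.781 - 12.945 = 0.836 g
Loss% = 0.836 / 13.781 x 100 = 6.07%
Rate = 0.836 / 2208 x 1000 = 0.379 mg/cycle


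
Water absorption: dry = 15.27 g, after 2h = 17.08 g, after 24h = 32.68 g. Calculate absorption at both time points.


2h absorption = 11.9%
24h absorption = 114.0%


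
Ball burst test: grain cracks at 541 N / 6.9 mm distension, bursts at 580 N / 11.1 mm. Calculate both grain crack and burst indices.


Crack index = 541 / 6.9 = 78.4 N/mm
Burst index = 580 / 11.1 = 52.3 N/mm


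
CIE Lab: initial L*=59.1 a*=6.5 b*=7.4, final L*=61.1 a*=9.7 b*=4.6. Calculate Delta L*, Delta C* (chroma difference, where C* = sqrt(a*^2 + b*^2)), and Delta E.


Delta L* = 61.1 - 59.1 = 2.0
C1* = sqrt((6.5)^2 + (7.4)^2) = 9.849
C2* = sqrt((9.7)^2 + (4.6)^2) = 10.735
Delta C* = 10.735 - 9.849 = 0.89
Delta E = sqrt((2.0)^2 + (3.2)^2 + (-2.8)^2) = 4.70


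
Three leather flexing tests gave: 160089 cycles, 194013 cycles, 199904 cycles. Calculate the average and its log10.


Average = (160089 + 194013 + 199904) / 3 = 184669 cycles
log10(184669) = 5.27


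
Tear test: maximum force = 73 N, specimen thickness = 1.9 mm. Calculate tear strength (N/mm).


38.4 N/mm

Tear strength = force / thickness
Tear = 73 / 1.9 = 38.4 N/mm


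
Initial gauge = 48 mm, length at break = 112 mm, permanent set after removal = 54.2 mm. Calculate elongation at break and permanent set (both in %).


Elongation at break = (112 - 48) / 48 x 100 = 133.3%
Permanent set = (54.2 - 48) / 48 x 100 = 12.9%


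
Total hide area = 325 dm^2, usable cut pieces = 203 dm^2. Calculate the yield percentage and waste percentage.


Yield = 62.5%
Waste = 37.5%


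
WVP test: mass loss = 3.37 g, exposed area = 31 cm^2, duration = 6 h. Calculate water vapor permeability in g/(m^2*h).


181.18 g/(m^2*h)

WVP = mass_loss / (area x time) x 10000
WVP = 3.37 / (31 x 6) x 10000
WVP = 3.37 / 186 x 10000 = 181.18 g/(m^2*h)


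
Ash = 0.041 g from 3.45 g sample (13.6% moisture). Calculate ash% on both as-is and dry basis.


As-is ash = 1.19%
Dry-basis ash = 1.38%

As-is ash% = 0.041 / 3.45 x 100 = 1.19%
Dry mass = 3.45 x (100 - 13.6) / 100 = 2.9808 g
Dry-basis ash% = 0.041 / 2.9808 x 100 = 1.38%


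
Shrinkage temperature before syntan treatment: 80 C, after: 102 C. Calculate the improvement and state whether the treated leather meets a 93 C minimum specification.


Improvement = 102 - 80 = 22 C
Spec check: 102 C >= 93 C? Yes


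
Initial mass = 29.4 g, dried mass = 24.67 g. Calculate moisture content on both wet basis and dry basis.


Moisture lost = 29.4 - 24.67 = 4.73 g
Wet basis MC = 4.73 / 29.4 x 100 = 16.1%
Dry basis MC = 4.73 / 24.67 x 100 = 19.2%
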